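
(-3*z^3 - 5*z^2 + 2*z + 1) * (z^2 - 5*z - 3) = -3*z^5 + 10*z^4 + 36*z^3 + 6*z^2 - 11*z - 3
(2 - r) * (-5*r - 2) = 5*r^2 - 8*r - 4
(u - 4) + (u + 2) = 2*u - 2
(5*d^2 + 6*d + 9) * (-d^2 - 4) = -5*d^4 - 6*d^3 - 29*d^2 - 24*d - 36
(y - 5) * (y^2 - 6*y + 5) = y^3 - 11*y^2 + 35*y - 25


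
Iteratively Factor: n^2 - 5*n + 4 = (n - 1)*(n - 4)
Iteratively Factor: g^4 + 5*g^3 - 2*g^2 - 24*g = (g + 4)*(g^3 + g^2 - 6*g) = (g + 3)*(g + 4)*(g^2 - 2*g) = (g - 2)*(g + 3)*(g + 4)*(g)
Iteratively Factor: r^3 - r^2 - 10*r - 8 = (r - 4)*(r^2 + 3*r + 2) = (r - 4)*(r + 2)*(r + 1)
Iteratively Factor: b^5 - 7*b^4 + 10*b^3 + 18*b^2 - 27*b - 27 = (b - 3)*(b^4 - 4*b^3 - 2*b^2 + 12*b + 9) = (b - 3)*(b + 1)*(b^3 - 5*b^2 + 3*b + 9) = (b - 3)^2*(b + 1)*(b^2 - 2*b - 3) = (b - 3)^3*(b + 1)*(b + 1)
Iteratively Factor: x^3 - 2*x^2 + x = (x - 1)*(x^2 - x) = (x - 1)^2*(x)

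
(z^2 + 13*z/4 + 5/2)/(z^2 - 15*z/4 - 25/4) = (z + 2)/(z - 5)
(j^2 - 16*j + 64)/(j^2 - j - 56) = (j - 8)/(j + 7)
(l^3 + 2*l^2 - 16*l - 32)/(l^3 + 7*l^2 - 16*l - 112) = (l + 2)/(l + 7)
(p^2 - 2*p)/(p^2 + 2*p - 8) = p/(p + 4)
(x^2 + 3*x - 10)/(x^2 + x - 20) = (x - 2)/(x - 4)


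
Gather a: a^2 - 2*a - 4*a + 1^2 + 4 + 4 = a^2 - 6*a + 9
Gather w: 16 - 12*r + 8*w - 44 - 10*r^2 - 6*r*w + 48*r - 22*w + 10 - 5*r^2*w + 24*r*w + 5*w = -10*r^2 + 36*r + w*(-5*r^2 + 18*r - 9) - 18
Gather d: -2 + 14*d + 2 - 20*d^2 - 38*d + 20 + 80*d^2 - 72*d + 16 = 60*d^2 - 96*d + 36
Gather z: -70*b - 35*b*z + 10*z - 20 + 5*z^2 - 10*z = -35*b*z - 70*b + 5*z^2 - 20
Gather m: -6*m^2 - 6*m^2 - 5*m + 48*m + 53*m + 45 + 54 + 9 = -12*m^2 + 96*m + 108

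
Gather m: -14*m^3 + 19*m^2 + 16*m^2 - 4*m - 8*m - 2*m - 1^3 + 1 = -14*m^3 + 35*m^2 - 14*m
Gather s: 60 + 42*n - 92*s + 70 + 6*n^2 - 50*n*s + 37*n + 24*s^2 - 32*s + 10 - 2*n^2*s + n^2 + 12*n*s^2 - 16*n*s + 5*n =7*n^2 + 84*n + s^2*(12*n + 24) + s*(-2*n^2 - 66*n - 124) + 140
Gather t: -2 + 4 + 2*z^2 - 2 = 2*z^2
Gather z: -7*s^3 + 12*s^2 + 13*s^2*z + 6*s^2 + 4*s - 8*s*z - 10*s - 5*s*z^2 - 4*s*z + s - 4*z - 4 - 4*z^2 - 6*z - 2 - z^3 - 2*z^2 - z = -7*s^3 + 18*s^2 - 5*s - z^3 + z^2*(-5*s - 6) + z*(13*s^2 - 12*s - 11) - 6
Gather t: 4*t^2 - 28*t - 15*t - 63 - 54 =4*t^2 - 43*t - 117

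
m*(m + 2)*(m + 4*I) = m^3 + 2*m^2 + 4*I*m^2 + 8*I*m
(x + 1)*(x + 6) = x^2 + 7*x + 6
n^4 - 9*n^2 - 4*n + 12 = (n - 3)*(n - 1)*(n + 2)^2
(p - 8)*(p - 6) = p^2 - 14*p + 48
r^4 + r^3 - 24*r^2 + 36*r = r*(r - 3)*(r - 2)*(r + 6)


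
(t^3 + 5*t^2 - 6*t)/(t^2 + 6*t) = t - 1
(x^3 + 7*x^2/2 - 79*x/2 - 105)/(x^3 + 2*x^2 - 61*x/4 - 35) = 2*(x^2 + x - 42)/(2*x^2 - x - 28)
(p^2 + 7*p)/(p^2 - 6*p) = (p + 7)/(p - 6)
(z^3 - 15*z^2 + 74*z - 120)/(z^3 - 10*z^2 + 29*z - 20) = (z - 6)/(z - 1)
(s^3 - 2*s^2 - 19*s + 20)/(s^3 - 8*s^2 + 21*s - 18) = (s^3 - 2*s^2 - 19*s + 20)/(s^3 - 8*s^2 + 21*s - 18)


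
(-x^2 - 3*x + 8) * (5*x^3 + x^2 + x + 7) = -5*x^5 - 16*x^4 + 36*x^3 - 2*x^2 - 13*x + 56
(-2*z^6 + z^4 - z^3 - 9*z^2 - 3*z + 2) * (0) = 0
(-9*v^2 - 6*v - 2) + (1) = -9*v^2 - 6*v - 1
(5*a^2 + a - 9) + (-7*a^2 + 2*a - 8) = -2*a^2 + 3*a - 17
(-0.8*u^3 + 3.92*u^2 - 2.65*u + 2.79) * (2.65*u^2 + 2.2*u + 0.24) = -2.12*u^5 + 8.628*u^4 + 1.4095*u^3 + 2.5043*u^2 + 5.502*u + 0.6696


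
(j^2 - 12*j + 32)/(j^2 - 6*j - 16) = (j - 4)/(j + 2)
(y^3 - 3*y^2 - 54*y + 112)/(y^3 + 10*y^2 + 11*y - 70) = (y - 8)/(y + 5)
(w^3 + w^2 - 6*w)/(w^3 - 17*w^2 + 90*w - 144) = w*(w^2 + w - 6)/(w^3 - 17*w^2 + 90*w - 144)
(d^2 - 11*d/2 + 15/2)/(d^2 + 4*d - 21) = (d - 5/2)/(d + 7)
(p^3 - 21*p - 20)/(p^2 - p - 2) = (p^2 - p - 20)/(p - 2)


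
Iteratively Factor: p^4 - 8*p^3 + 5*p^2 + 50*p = (p + 2)*(p^3 - 10*p^2 + 25*p) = (p - 5)*(p + 2)*(p^2 - 5*p) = (p - 5)^2*(p + 2)*(p)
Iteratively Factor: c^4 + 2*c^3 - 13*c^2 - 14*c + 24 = (c - 3)*(c^3 + 5*c^2 + 2*c - 8) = (c - 3)*(c + 2)*(c^2 + 3*c - 4) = (c - 3)*(c + 2)*(c + 4)*(c - 1)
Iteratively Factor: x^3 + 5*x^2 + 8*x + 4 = (x + 2)*(x^2 + 3*x + 2) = (x + 1)*(x + 2)*(x + 2)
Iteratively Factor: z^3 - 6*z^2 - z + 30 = (z - 3)*(z^2 - 3*z - 10) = (z - 3)*(z + 2)*(z - 5)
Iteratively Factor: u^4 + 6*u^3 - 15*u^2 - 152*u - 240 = (u + 3)*(u^3 + 3*u^2 - 24*u - 80) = (u + 3)*(u + 4)*(u^2 - u - 20) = (u + 3)*(u + 4)^2*(u - 5)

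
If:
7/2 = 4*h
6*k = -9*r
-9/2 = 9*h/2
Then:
No Solution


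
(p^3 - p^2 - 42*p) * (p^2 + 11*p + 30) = p^5 + 10*p^4 - 23*p^3 - 492*p^2 - 1260*p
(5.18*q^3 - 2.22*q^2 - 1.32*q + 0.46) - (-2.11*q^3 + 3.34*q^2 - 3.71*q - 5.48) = 7.29*q^3 - 5.56*q^2 + 2.39*q + 5.94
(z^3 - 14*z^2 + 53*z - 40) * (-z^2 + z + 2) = -z^5 + 15*z^4 - 65*z^3 + 65*z^2 + 66*z - 80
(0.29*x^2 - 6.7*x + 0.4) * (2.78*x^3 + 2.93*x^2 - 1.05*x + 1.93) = 0.8062*x^5 - 17.7763*x^4 - 18.8235*x^3 + 8.7667*x^2 - 13.351*x + 0.772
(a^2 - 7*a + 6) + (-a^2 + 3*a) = 6 - 4*a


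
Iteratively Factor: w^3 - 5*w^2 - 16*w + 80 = (w + 4)*(w^2 - 9*w + 20) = (w - 4)*(w + 4)*(w - 5)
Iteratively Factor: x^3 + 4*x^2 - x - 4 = (x - 1)*(x^2 + 5*x + 4) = (x - 1)*(x + 4)*(x + 1)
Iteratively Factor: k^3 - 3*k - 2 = (k + 1)*(k^2 - k - 2) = (k - 2)*(k + 1)*(k + 1)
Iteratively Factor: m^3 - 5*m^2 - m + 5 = (m - 1)*(m^2 - 4*m - 5) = (m - 1)*(m + 1)*(m - 5)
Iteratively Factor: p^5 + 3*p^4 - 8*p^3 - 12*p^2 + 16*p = (p + 2)*(p^4 + p^3 - 10*p^2 + 8*p) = (p - 2)*(p + 2)*(p^3 + 3*p^2 - 4*p) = (p - 2)*(p - 1)*(p + 2)*(p^2 + 4*p) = p*(p - 2)*(p - 1)*(p + 2)*(p + 4)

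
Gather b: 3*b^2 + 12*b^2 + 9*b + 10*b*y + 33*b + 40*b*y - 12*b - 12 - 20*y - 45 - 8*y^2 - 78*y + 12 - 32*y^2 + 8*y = 15*b^2 + b*(50*y + 30) - 40*y^2 - 90*y - 45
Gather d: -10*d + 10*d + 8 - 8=0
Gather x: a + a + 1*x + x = 2*a + 2*x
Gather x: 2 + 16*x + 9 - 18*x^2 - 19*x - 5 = -18*x^2 - 3*x + 6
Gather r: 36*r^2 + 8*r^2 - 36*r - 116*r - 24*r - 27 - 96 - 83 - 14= 44*r^2 - 176*r - 220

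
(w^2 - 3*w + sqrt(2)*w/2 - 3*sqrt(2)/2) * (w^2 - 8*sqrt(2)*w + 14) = w^4 - 15*sqrt(2)*w^3/2 - 3*w^3 + 6*w^2 + 45*sqrt(2)*w^2/2 - 18*w + 7*sqrt(2)*w - 21*sqrt(2)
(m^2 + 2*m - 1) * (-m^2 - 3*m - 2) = -m^4 - 5*m^3 - 7*m^2 - m + 2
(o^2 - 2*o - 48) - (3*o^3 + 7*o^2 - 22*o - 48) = -3*o^3 - 6*o^2 + 20*o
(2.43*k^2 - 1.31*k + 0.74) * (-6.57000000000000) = -15.9651*k^2 + 8.6067*k - 4.8618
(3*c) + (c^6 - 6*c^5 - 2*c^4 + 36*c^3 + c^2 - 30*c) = c^6 - 6*c^5 - 2*c^4 + 36*c^3 + c^2 - 27*c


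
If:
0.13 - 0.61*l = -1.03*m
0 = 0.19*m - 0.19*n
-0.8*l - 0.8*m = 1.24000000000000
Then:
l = -0.89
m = -0.66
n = -0.66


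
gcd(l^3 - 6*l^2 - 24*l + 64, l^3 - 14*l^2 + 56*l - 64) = l^2 - 10*l + 16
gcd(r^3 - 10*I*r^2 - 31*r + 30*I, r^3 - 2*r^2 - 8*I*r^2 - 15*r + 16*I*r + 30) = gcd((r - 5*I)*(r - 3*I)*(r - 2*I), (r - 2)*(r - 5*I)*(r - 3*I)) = r^2 - 8*I*r - 15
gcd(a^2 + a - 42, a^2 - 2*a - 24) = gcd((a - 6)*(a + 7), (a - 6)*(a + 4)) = a - 6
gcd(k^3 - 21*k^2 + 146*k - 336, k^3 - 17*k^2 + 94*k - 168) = k^2 - 13*k + 42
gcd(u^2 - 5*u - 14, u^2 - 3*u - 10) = u + 2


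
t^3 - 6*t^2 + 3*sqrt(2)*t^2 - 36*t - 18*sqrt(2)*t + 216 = (t - 6)*(t - 3*sqrt(2))*(t + 6*sqrt(2))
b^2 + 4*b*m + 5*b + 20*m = (b + 5)*(b + 4*m)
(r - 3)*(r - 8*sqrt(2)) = r^2 - 8*sqrt(2)*r - 3*r + 24*sqrt(2)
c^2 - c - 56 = (c - 8)*(c + 7)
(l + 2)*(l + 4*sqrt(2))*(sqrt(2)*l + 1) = sqrt(2)*l^3 + 2*sqrt(2)*l^2 + 9*l^2 + 4*sqrt(2)*l + 18*l + 8*sqrt(2)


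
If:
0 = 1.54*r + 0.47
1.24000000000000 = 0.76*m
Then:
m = 1.63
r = -0.31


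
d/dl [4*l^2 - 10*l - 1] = 8*l - 10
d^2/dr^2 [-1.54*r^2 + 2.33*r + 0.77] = -3.08000000000000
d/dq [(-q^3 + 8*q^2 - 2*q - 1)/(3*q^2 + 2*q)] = (-3*q^4 - 4*q^3 + 22*q^2 + 6*q + 2)/(q^2*(9*q^2 + 12*q + 4))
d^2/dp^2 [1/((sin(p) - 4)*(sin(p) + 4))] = 2*(-2*sin(p)^4 - 29*sin(p)^2 + 16)/((sin(p) - 4)^3*(sin(p) + 4)^3)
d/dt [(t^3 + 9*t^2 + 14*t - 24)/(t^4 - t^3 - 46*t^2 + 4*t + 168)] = (-t^4 - 6*t^3 + 29*t^2 + 68)/(t^6 - 14*t^5 + 41*t^4 + 112*t^3 - 376*t^2 - 224*t + 784)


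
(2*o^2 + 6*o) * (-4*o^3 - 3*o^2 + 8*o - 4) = -8*o^5 - 30*o^4 - 2*o^3 + 40*o^2 - 24*o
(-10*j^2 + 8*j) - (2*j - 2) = -10*j^2 + 6*j + 2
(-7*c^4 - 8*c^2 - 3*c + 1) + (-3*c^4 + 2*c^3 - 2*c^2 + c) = -10*c^4 + 2*c^3 - 10*c^2 - 2*c + 1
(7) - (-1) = 8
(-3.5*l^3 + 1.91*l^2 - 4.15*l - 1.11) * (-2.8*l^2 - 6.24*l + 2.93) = 9.8*l^5 + 16.492*l^4 - 10.5534*l^3 + 34.6003*l^2 - 5.2331*l - 3.2523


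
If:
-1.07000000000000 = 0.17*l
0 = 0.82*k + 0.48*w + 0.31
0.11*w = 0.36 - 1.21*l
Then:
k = -42.82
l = -6.29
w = 72.51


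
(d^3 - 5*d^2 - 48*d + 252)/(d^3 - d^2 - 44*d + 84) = (d - 6)/(d - 2)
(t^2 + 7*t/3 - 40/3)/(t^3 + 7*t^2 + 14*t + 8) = (3*t^2 + 7*t - 40)/(3*(t^3 + 7*t^2 + 14*t + 8))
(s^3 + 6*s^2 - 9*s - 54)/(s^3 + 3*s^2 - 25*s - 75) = (s^2 + 3*s - 18)/(s^2 - 25)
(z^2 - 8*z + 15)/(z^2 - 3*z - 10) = (z - 3)/(z + 2)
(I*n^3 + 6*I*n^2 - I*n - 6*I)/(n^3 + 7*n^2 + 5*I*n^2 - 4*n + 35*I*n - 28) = I*(n^3 + 6*n^2 - n - 6)/(n^3 + n^2*(7 + 5*I) + n*(-4 + 35*I) - 28)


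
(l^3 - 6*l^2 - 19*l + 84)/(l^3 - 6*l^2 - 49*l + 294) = (l^2 + l - 12)/(l^2 + l - 42)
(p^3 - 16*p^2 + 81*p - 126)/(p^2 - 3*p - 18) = (p^2 - 10*p + 21)/(p + 3)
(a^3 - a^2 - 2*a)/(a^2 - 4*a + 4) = a*(a + 1)/(a - 2)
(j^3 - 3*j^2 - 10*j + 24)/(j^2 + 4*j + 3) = (j^2 - 6*j + 8)/(j + 1)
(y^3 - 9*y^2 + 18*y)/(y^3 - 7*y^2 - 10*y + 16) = y*(y^2 - 9*y + 18)/(y^3 - 7*y^2 - 10*y + 16)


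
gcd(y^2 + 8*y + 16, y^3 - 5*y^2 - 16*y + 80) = y + 4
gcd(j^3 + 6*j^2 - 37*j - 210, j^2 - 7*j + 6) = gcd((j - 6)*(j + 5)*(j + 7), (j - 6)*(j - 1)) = j - 6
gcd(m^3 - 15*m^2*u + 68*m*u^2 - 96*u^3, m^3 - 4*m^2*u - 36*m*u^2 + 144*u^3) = -m + 4*u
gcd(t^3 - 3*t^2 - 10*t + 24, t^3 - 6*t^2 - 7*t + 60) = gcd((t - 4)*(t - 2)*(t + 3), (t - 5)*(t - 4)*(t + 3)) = t^2 - t - 12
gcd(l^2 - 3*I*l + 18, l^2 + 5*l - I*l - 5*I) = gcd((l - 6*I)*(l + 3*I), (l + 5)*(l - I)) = 1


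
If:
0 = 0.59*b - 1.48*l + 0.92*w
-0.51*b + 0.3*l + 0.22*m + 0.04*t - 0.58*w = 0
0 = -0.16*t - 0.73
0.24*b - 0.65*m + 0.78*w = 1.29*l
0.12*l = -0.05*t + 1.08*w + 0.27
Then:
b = 0.03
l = -0.29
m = 0.00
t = -4.56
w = -0.49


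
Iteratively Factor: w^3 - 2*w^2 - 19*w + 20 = (w - 5)*(w^2 + 3*w - 4) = (w - 5)*(w + 4)*(w - 1)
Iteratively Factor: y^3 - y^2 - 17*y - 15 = (y - 5)*(y^2 + 4*y + 3) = (y - 5)*(y + 1)*(y + 3)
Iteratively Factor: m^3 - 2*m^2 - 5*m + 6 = (m + 2)*(m^2 - 4*m + 3) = (m - 3)*(m + 2)*(m - 1)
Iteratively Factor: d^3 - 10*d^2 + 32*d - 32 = (d - 4)*(d^2 - 6*d + 8) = (d - 4)*(d - 2)*(d - 4)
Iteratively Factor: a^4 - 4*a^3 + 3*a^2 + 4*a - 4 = (a - 1)*(a^3 - 3*a^2 + 4) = (a - 2)*(a - 1)*(a^2 - a - 2) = (a - 2)*(a - 1)*(a + 1)*(a - 2)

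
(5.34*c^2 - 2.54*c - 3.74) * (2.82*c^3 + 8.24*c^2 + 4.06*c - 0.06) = 15.0588*c^5 + 36.8388*c^4 - 9.796*c^3 - 41.4504*c^2 - 15.032*c + 0.2244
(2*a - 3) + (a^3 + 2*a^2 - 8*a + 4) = a^3 + 2*a^2 - 6*a + 1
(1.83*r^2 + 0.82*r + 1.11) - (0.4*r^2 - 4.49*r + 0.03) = 1.43*r^2 + 5.31*r + 1.08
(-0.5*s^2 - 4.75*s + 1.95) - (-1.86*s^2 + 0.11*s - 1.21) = 1.36*s^2 - 4.86*s + 3.16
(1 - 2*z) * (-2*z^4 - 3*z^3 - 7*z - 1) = 4*z^5 + 4*z^4 - 3*z^3 + 14*z^2 - 5*z - 1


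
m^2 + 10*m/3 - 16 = (m - 8/3)*(m + 6)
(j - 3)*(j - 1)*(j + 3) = j^3 - j^2 - 9*j + 9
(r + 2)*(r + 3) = r^2 + 5*r + 6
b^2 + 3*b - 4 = (b - 1)*(b + 4)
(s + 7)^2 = s^2 + 14*s + 49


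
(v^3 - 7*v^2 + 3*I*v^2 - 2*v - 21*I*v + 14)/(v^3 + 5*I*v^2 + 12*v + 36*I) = (v^2 + v*(-7 + I) - 7*I)/(v^2 + 3*I*v + 18)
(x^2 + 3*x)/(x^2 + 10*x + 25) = x*(x + 3)/(x^2 + 10*x + 25)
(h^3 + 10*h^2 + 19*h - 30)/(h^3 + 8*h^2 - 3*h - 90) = (h - 1)/(h - 3)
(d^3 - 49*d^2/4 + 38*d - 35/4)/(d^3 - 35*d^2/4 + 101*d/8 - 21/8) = 2*(d - 5)/(2*d - 3)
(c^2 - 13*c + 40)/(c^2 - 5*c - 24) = (c - 5)/(c + 3)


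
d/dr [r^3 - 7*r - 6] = 3*r^2 - 7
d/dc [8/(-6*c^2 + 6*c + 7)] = 48*(2*c - 1)/(-6*c^2 + 6*c + 7)^2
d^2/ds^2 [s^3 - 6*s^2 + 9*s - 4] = 6*s - 12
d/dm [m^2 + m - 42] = 2*m + 1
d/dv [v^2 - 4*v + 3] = 2*v - 4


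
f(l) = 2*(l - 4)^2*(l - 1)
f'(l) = 2*(l - 4)^2 + 2*(l - 1)*(2*l - 8) = 6*(l - 4)*(l - 2)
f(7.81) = 197.71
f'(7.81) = 132.82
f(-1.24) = -123.01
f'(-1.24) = 101.87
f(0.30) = -19.17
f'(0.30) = 37.74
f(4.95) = 7.13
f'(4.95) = 16.82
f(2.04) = 7.99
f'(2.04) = -0.47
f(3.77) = 0.29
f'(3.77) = -2.44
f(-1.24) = -123.01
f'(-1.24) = 101.87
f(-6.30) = -1548.91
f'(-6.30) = 512.94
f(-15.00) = -11552.00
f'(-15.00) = 1938.00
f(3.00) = 4.00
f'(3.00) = -6.00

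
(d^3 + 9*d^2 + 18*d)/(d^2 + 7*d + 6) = d*(d + 3)/(d + 1)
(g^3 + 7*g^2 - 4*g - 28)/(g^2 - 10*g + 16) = (g^2 + 9*g + 14)/(g - 8)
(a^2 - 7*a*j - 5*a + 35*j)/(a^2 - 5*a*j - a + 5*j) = (a^2 - 7*a*j - 5*a + 35*j)/(a^2 - 5*a*j - a + 5*j)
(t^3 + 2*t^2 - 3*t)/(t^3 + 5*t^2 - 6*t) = (t + 3)/(t + 6)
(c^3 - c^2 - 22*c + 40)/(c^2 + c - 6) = (c^2 + c - 20)/(c + 3)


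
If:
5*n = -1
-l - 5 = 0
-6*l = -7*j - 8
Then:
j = -38/7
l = -5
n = -1/5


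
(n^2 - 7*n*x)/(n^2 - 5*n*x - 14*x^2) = n/(n + 2*x)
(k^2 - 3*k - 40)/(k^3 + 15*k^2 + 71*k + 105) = (k - 8)/(k^2 + 10*k + 21)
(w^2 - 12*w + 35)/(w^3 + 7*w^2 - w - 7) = (w^2 - 12*w + 35)/(w^3 + 7*w^2 - w - 7)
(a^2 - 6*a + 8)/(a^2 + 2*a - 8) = (a - 4)/(a + 4)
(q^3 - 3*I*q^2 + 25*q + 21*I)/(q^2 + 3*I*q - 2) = (q^2 - 4*I*q + 21)/(q + 2*I)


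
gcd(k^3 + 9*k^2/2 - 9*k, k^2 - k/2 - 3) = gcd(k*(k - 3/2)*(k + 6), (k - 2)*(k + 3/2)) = 1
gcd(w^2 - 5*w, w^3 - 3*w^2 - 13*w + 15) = w - 5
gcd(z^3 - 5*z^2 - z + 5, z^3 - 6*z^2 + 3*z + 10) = z^2 - 4*z - 5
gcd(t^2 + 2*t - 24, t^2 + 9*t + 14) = 1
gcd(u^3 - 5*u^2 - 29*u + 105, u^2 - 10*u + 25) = 1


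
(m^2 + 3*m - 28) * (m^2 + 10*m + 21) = m^4 + 13*m^3 + 23*m^2 - 217*m - 588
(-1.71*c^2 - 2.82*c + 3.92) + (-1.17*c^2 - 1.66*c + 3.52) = -2.88*c^2 - 4.48*c + 7.44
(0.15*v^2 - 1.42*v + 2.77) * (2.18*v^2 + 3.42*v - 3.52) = 0.327*v^4 - 2.5826*v^3 + 0.6542*v^2 + 14.4718*v - 9.7504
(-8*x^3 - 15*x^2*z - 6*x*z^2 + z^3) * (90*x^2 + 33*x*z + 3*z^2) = -720*x^5 - 1614*x^4*z - 1059*x^3*z^2 - 153*x^2*z^3 + 15*x*z^4 + 3*z^5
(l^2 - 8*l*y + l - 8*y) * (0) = 0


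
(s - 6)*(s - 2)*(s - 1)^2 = s^4 - 10*s^3 + 29*s^2 - 32*s + 12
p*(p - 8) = p^2 - 8*p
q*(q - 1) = q^2 - q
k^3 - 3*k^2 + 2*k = k*(k - 2)*(k - 1)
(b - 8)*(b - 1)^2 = b^3 - 10*b^2 + 17*b - 8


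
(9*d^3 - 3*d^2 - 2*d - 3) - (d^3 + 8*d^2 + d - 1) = 8*d^3 - 11*d^2 - 3*d - 2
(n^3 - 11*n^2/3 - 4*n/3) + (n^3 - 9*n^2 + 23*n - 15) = 2*n^3 - 38*n^2/3 + 65*n/3 - 15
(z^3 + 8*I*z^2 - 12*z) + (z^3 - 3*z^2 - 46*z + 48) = 2*z^3 - 3*z^2 + 8*I*z^2 - 58*z + 48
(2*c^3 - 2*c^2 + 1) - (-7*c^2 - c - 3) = 2*c^3 + 5*c^2 + c + 4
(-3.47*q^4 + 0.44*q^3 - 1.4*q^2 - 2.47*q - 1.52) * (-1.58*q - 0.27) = 5.4826*q^5 + 0.2417*q^4 + 2.0932*q^3 + 4.2806*q^2 + 3.0685*q + 0.4104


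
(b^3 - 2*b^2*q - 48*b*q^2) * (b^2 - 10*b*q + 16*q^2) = b^5 - 12*b^4*q - 12*b^3*q^2 + 448*b^2*q^3 - 768*b*q^4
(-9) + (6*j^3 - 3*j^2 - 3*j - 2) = 6*j^3 - 3*j^2 - 3*j - 11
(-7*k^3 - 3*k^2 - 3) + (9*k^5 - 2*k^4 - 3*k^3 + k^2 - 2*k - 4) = 9*k^5 - 2*k^4 - 10*k^3 - 2*k^2 - 2*k - 7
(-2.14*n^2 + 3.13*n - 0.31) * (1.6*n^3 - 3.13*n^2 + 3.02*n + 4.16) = -3.424*n^5 + 11.7062*n^4 - 16.7557*n^3 + 1.5205*n^2 + 12.0846*n - 1.2896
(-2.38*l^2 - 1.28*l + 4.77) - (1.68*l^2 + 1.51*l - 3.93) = -4.06*l^2 - 2.79*l + 8.7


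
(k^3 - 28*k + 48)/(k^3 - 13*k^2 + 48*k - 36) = (k^3 - 28*k + 48)/(k^3 - 13*k^2 + 48*k - 36)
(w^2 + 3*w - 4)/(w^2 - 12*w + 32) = (w^2 + 3*w - 4)/(w^2 - 12*w + 32)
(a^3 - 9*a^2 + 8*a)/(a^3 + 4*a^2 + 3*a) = (a^2 - 9*a + 8)/(a^2 + 4*a + 3)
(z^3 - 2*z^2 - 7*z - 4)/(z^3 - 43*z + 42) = (z^3 - 2*z^2 - 7*z - 4)/(z^3 - 43*z + 42)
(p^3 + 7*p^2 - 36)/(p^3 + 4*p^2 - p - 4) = (p^3 + 7*p^2 - 36)/(p^3 + 4*p^2 - p - 4)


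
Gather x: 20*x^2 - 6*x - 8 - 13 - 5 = 20*x^2 - 6*x - 26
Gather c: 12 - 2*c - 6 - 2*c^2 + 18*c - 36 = -2*c^2 + 16*c - 30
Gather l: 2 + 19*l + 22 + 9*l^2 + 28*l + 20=9*l^2 + 47*l + 44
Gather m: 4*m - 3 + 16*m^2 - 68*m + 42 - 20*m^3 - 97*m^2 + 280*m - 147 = -20*m^3 - 81*m^2 + 216*m - 108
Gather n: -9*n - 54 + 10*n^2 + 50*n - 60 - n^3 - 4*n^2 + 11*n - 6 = -n^3 + 6*n^2 + 52*n - 120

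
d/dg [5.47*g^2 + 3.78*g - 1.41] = 10.94*g + 3.78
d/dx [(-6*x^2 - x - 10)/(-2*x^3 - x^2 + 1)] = (-2*x*(3*x + 1)*(6*x^2 + x + 10) + (12*x + 1)*(2*x^3 + x^2 - 1))/(2*x^3 + x^2 - 1)^2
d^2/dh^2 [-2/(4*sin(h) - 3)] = 8*(4*sin(h)^2 + 3*sin(h) - 8)/(4*sin(h) - 3)^3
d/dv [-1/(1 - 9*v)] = -9/(9*v - 1)^2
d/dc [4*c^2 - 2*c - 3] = 8*c - 2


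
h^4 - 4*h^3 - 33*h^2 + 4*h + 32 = (h - 8)*(h - 1)*(h + 1)*(h + 4)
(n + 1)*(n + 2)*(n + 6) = n^3 + 9*n^2 + 20*n + 12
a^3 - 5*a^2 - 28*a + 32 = (a - 8)*(a - 1)*(a + 4)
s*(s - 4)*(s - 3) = s^3 - 7*s^2 + 12*s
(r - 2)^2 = r^2 - 4*r + 4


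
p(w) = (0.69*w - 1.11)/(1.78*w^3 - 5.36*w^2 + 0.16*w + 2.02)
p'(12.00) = -0.00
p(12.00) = 0.00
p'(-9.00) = 0.00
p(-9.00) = 0.00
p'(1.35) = -0.30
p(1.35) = 0.06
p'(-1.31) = 0.30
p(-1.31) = 0.18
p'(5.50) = -0.01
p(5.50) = 0.02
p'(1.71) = -0.15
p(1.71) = -0.02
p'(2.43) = -0.42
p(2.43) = -0.15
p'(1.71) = -0.15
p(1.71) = -0.02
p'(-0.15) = 1.02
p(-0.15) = -0.65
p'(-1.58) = 0.16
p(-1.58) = 0.12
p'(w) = (0.69*w - 1.11)*(-5.34*w^2 + 10.72*w - 0.16)/(1.78*w^3 - 5.36*w^2 + 0.16*w + 2.02)^2 + 0.69/(1.78*w^3 - 5.36*w^2 + 0.16*w + 2.02)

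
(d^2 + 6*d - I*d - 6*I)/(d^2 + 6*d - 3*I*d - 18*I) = (d - I)/(d - 3*I)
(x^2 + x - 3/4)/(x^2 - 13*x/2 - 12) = (x - 1/2)/(x - 8)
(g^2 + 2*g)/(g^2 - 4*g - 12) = g/(g - 6)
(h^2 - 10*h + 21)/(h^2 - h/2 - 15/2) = 2*(h - 7)/(2*h + 5)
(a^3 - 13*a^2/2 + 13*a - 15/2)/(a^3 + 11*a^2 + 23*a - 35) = (2*a^2 - 11*a + 15)/(2*(a^2 + 12*a + 35))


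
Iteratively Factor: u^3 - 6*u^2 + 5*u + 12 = (u - 4)*(u^2 - 2*u - 3) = (u - 4)*(u - 3)*(u + 1)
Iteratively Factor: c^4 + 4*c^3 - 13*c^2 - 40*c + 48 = (c + 4)*(c^3 - 13*c + 12) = (c + 4)^2*(c^2 - 4*c + 3) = (c - 1)*(c + 4)^2*(c - 3)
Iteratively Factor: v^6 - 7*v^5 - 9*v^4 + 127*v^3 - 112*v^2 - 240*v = (v - 3)*(v^5 - 4*v^4 - 21*v^3 + 64*v^2 + 80*v) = (v - 5)*(v - 3)*(v^4 + v^3 - 16*v^2 - 16*v) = v*(v - 5)*(v - 3)*(v^3 + v^2 - 16*v - 16) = v*(v - 5)*(v - 4)*(v - 3)*(v^2 + 5*v + 4) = v*(v - 5)*(v - 4)*(v - 3)*(v + 1)*(v + 4)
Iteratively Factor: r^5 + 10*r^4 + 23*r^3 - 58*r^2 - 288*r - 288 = (r + 4)*(r^4 + 6*r^3 - r^2 - 54*r - 72) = (r - 3)*(r + 4)*(r^3 + 9*r^2 + 26*r + 24) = (r - 3)*(r + 3)*(r + 4)*(r^2 + 6*r + 8) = (r - 3)*(r + 3)*(r + 4)^2*(r + 2)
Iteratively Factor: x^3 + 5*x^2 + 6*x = (x + 3)*(x^2 + 2*x) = x*(x + 3)*(x + 2)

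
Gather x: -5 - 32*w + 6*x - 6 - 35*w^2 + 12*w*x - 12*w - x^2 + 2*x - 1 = -35*w^2 - 44*w - x^2 + x*(12*w + 8) - 12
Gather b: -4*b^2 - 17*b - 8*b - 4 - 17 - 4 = -4*b^2 - 25*b - 25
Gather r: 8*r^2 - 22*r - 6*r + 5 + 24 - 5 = 8*r^2 - 28*r + 24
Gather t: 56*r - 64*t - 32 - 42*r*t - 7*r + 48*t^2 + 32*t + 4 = 49*r + 48*t^2 + t*(-42*r - 32) - 28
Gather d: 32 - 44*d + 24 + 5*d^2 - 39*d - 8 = 5*d^2 - 83*d + 48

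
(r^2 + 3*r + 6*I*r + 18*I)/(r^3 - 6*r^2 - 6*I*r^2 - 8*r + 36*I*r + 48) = (r^2 + r*(3 + 6*I) + 18*I)/(r^3 + r^2*(-6 - 6*I) + r*(-8 + 36*I) + 48)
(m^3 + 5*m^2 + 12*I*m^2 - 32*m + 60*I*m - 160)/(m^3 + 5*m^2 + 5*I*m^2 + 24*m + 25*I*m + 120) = (m + 4*I)/(m - 3*I)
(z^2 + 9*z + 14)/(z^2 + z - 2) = (z + 7)/(z - 1)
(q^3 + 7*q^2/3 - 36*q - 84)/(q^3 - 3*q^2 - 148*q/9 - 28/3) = 3*(q + 6)/(3*q + 2)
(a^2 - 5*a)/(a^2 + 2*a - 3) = a*(a - 5)/(a^2 + 2*a - 3)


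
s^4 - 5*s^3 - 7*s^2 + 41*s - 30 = (s - 5)*(s - 2)*(s - 1)*(s + 3)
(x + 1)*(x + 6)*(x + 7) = x^3 + 14*x^2 + 55*x + 42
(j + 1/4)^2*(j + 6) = j^3 + 13*j^2/2 + 49*j/16 + 3/8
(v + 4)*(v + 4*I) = v^2 + 4*v + 4*I*v + 16*I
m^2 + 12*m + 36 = (m + 6)^2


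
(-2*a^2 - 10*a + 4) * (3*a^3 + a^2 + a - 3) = -6*a^5 - 32*a^4 + 34*a - 12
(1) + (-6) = -5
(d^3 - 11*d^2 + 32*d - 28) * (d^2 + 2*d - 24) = d^5 - 9*d^4 - 14*d^3 + 300*d^2 - 824*d + 672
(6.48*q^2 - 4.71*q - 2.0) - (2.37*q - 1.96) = 6.48*q^2 - 7.08*q - 0.04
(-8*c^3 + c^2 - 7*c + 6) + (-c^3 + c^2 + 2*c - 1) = -9*c^3 + 2*c^2 - 5*c + 5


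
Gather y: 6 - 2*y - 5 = 1 - 2*y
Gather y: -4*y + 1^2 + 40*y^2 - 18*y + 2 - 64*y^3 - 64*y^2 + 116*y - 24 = -64*y^3 - 24*y^2 + 94*y - 21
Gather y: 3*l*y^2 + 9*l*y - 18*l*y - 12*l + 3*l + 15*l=3*l*y^2 - 9*l*y + 6*l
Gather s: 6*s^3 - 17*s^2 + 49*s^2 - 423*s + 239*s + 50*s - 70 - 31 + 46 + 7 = 6*s^3 + 32*s^2 - 134*s - 48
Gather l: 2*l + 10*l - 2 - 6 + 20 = 12*l + 12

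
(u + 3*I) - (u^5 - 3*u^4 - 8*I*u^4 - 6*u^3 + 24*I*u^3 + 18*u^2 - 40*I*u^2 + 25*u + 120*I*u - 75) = -u^5 + 3*u^4 + 8*I*u^4 + 6*u^3 - 24*I*u^3 - 18*u^2 + 40*I*u^2 - 24*u - 120*I*u + 75 + 3*I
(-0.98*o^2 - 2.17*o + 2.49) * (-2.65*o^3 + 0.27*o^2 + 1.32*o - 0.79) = 2.597*o^5 + 5.4859*o^4 - 8.478*o^3 - 1.4179*o^2 + 5.0011*o - 1.9671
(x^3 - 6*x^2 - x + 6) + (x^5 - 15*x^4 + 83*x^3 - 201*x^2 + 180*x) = x^5 - 15*x^4 + 84*x^3 - 207*x^2 + 179*x + 6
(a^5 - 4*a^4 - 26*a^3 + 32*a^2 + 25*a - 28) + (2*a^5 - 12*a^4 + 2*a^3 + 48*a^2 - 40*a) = 3*a^5 - 16*a^4 - 24*a^3 + 80*a^2 - 15*a - 28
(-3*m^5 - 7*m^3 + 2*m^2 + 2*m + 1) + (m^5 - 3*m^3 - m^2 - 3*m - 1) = -2*m^5 - 10*m^3 + m^2 - m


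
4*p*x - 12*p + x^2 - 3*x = (4*p + x)*(x - 3)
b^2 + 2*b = b*(b + 2)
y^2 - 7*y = y*(y - 7)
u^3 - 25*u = u*(u - 5)*(u + 5)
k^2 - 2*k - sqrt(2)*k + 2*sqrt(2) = (k - 2)*(k - sqrt(2))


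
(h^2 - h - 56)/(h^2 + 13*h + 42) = (h - 8)/(h + 6)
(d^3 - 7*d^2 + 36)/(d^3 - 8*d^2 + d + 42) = (d - 6)/(d - 7)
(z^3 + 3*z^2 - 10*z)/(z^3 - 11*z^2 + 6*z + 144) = z*(z^2 + 3*z - 10)/(z^3 - 11*z^2 + 6*z + 144)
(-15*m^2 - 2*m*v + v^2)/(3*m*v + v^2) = (-5*m + v)/v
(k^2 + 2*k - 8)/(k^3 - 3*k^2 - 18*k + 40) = 1/(k - 5)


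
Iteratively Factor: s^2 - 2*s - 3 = (s + 1)*(s - 3)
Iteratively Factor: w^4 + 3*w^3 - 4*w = (w)*(w^3 + 3*w^2 - 4) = w*(w - 1)*(w^2 + 4*w + 4) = w*(w - 1)*(w + 2)*(w + 2)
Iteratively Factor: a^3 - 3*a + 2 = (a - 1)*(a^2 + a - 2) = (a - 1)*(a + 2)*(a - 1)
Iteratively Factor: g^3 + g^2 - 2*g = (g + 2)*(g^2 - g) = (g - 1)*(g + 2)*(g)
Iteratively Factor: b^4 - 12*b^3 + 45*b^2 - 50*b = (b - 2)*(b^3 - 10*b^2 + 25*b) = (b - 5)*(b - 2)*(b^2 - 5*b) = (b - 5)^2*(b - 2)*(b)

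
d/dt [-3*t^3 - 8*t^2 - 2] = t*(-9*t - 16)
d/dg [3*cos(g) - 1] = -3*sin(g)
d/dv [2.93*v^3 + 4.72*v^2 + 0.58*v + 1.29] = 8.79*v^2 + 9.44*v + 0.58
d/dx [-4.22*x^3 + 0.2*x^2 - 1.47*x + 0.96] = -12.66*x^2 + 0.4*x - 1.47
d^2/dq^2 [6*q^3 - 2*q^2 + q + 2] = 36*q - 4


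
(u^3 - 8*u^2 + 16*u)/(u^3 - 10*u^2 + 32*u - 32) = u/(u - 2)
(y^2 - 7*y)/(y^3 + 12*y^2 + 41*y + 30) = y*(y - 7)/(y^3 + 12*y^2 + 41*y + 30)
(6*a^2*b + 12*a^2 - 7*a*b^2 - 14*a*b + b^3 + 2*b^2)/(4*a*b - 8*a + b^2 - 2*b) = (6*a^2*b + 12*a^2 - 7*a*b^2 - 14*a*b + b^3 + 2*b^2)/(4*a*b - 8*a + b^2 - 2*b)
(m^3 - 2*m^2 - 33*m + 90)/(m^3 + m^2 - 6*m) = (m^3 - 2*m^2 - 33*m + 90)/(m*(m^2 + m - 6))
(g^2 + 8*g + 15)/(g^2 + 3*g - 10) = (g + 3)/(g - 2)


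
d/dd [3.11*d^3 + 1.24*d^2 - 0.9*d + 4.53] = 9.33*d^2 + 2.48*d - 0.9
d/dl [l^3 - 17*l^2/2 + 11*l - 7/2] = 3*l^2 - 17*l + 11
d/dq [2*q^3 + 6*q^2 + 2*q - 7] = 6*q^2 + 12*q + 2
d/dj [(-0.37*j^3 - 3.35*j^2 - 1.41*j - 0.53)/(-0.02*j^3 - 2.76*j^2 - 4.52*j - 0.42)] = (0.954199999999999*j^4 + 3.2884*j^3 + 11.6848*j^2 - 0.111599999999999*j - 1.8034)/(0.0004*j^6 + 0.1104*j^5 + 7.7984*j^4 + 24.9672*j^3 + 22.7488*j^2 + 3.7968*j + 0.1764)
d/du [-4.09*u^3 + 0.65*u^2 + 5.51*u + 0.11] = -12.27*u^2 + 1.3*u + 5.51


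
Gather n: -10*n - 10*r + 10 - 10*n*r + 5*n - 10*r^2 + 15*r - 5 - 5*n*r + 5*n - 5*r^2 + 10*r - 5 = -15*n*r - 15*r^2 + 15*r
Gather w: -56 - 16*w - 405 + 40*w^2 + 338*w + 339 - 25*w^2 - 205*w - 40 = 15*w^2 + 117*w - 162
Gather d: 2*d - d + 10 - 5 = d + 5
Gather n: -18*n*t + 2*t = -18*n*t + 2*t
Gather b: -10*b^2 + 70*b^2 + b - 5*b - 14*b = 60*b^2 - 18*b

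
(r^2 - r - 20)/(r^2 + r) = (r^2 - r - 20)/(r*(r + 1))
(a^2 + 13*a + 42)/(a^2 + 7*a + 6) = (a + 7)/(a + 1)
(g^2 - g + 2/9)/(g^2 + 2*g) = (g^2 - g + 2/9)/(g*(g + 2))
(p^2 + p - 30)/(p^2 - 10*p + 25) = (p + 6)/(p - 5)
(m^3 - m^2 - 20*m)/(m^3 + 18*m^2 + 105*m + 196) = m*(m - 5)/(m^2 + 14*m + 49)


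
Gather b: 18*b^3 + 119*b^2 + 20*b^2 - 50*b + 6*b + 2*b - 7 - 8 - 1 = 18*b^3 + 139*b^2 - 42*b - 16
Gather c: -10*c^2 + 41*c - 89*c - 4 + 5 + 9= -10*c^2 - 48*c + 10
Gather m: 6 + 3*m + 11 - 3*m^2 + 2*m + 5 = -3*m^2 + 5*m + 22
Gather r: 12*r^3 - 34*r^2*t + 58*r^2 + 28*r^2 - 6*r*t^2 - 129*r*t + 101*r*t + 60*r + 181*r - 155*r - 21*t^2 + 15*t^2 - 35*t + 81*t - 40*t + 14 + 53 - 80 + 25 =12*r^3 + r^2*(86 - 34*t) + r*(-6*t^2 - 28*t + 86) - 6*t^2 + 6*t + 12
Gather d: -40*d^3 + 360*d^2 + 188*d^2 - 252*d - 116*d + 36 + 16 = -40*d^3 + 548*d^2 - 368*d + 52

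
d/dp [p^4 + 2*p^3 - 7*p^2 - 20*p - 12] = 4*p^3 + 6*p^2 - 14*p - 20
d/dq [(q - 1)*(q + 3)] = 2*q + 2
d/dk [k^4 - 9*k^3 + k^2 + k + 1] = 4*k^3 - 27*k^2 + 2*k + 1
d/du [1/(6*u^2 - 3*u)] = (1 - 4*u)/(3*u^2*(2*u - 1)^2)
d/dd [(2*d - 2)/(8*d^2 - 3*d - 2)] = 2*(-8*d^2 + 16*d - 5)/(64*d^4 - 48*d^3 - 23*d^2 + 12*d + 4)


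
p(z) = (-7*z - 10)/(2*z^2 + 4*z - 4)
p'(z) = (-7*z - 10)*(-4*z - 4)/(2*z^2 + 4*z - 4)^2 - 7/(2*z^2 + 4*z - 4) = (7*z^2 + 20*z + 34)/(2*(z^4 + 4*z^3 - 8*z + 4))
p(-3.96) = 1.54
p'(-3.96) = 0.97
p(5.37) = -0.63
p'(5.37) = 0.12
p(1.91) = -2.14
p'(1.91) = 1.63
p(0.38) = 5.78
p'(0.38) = 17.75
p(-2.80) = 20.00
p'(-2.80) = 285.42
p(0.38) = 5.78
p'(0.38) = 17.75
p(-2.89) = 8.94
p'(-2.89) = 52.96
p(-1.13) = 0.35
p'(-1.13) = 1.14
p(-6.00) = 0.73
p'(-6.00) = 0.17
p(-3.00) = 5.50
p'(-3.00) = 18.50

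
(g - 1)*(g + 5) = g^2 + 4*g - 5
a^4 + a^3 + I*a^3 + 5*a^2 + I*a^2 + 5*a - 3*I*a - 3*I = (a + 1)*(a - I)^2*(a + 3*I)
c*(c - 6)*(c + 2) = c^3 - 4*c^2 - 12*c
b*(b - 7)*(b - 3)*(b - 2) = b^4 - 12*b^3 + 41*b^2 - 42*b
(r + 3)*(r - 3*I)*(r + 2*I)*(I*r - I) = I*r^4 + r^3 + 2*I*r^3 + 2*r^2 + 3*I*r^2 - 3*r + 12*I*r - 18*I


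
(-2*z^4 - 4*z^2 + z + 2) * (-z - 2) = 2*z^5 + 4*z^4 + 4*z^3 + 7*z^2 - 4*z - 4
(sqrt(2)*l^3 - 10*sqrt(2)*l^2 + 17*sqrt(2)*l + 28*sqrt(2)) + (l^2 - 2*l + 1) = sqrt(2)*l^3 - 10*sqrt(2)*l^2 + l^2 - 2*l + 17*sqrt(2)*l + 1 + 28*sqrt(2)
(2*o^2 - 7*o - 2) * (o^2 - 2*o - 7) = 2*o^4 - 11*o^3 - 2*o^2 + 53*o + 14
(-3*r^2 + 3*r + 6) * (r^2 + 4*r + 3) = -3*r^4 - 9*r^3 + 9*r^2 + 33*r + 18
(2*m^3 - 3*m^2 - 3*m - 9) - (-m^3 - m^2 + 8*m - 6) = 3*m^3 - 2*m^2 - 11*m - 3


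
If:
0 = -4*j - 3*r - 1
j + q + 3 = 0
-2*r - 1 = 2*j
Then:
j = 1/2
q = -7/2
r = -1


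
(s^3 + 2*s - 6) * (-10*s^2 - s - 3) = -10*s^5 - s^4 - 23*s^3 + 58*s^2 + 18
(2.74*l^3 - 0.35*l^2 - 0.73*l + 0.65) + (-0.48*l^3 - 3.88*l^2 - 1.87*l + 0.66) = 2.26*l^3 - 4.23*l^2 - 2.6*l + 1.31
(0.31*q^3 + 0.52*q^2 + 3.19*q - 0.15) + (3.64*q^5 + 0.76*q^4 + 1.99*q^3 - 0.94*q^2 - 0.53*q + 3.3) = 3.64*q^5 + 0.76*q^4 + 2.3*q^3 - 0.42*q^2 + 2.66*q + 3.15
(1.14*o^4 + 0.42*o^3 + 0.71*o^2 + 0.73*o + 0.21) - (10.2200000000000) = 1.14*o^4 + 0.42*o^3 + 0.71*o^2 + 0.73*o - 10.01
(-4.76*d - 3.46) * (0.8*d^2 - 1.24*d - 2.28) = -3.808*d^3 + 3.1344*d^2 + 15.1432*d + 7.8888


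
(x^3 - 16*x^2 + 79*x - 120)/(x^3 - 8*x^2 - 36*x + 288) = (x^2 - 8*x + 15)/(x^2 - 36)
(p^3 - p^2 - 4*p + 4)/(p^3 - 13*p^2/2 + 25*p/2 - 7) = 2*(p + 2)/(2*p - 7)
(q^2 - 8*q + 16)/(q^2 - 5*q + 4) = (q - 4)/(q - 1)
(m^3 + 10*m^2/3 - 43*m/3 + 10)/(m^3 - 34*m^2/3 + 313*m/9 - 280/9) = 3*(m^2 + 5*m - 6)/(3*m^2 - 29*m + 56)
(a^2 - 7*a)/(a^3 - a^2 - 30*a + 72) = a*(a - 7)/(a^3 - a^2 - 30*a + 72)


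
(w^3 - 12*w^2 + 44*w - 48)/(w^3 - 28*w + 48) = (w - 6)/(w + 6)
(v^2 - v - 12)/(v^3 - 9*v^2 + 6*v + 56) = (v + 3)/(v^2 - 5*v - 14)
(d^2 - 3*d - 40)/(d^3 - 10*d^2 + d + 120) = (d + 5)/(d^2 - 2*d - 15)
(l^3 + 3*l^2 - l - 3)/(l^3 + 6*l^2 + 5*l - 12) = (l + 1)/(l + 4)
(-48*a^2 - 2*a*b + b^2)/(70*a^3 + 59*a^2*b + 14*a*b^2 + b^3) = (-48*a^2 - 2*a*b + b^2)/(70*a^3 + 59*a^2*b + 14*a*b^2 + b^3)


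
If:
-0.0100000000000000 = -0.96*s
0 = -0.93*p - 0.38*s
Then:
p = -0.00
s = 0.01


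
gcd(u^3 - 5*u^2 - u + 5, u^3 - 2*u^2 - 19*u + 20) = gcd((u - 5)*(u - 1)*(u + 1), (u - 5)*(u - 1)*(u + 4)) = u^2 - 6*u + 5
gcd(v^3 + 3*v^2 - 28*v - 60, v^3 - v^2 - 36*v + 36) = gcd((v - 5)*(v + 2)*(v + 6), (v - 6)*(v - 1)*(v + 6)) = v + 6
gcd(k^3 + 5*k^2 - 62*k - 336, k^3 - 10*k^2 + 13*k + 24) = k - 8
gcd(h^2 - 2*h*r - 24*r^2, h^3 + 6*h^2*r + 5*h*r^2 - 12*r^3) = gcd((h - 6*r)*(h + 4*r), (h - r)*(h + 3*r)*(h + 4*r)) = h + 4*r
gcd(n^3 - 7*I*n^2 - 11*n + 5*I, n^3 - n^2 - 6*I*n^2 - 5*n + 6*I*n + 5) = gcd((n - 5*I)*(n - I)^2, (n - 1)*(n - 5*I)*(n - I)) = n^2 - 6*I*n - 5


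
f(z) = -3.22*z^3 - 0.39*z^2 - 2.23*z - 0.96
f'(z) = -9.66*z^2 - 0.78*z - 2.23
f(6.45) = -895.61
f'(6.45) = -409.14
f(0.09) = -1.17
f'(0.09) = -2.38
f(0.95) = -6.19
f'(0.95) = -11.69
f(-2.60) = 58.80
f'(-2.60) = -65.50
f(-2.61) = 59.45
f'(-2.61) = -66.00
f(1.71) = -22.01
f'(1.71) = -31.81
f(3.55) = -157.85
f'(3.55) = -126.74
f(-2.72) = 67.02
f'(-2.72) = -71.58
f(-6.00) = 693.90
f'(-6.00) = -345.31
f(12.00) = -5648.04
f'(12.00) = -1402.63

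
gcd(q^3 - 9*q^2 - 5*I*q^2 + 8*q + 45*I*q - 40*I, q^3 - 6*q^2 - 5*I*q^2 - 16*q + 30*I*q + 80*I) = q^2 + q*(-8 - 5*I) + 40*I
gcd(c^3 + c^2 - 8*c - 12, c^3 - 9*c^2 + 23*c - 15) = c - 3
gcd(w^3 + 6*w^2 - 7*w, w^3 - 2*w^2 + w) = w^2 - w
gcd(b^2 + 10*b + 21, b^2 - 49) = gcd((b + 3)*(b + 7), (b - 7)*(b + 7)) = b + 7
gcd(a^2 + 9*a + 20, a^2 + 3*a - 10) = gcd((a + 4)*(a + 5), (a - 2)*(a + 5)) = a + 5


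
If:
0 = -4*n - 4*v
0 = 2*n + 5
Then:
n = -5/2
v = 5/2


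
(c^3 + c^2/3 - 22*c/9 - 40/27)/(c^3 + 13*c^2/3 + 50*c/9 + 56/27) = (3*c - 5)/(3*c + 7)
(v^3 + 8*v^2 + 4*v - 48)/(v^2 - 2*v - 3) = (-v^3 - 8*v^2 - 4*v + 48)/(-v^2 + 2*v + 3)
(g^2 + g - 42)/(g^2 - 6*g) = (g + 7)/g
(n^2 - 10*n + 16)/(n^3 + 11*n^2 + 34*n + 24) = (n^2 - 10*n + 16)/(n^3 + 11*n^2 + 34*n + 24)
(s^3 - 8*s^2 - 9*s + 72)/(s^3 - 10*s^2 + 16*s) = (s^2 - 9)/(s*(s - 2))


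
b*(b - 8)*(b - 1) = b^3 - 9*b^2 + 8*b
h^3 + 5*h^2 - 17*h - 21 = (h - 3)*(h + 1)*(h + 7)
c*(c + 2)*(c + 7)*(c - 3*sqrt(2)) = c^4 - 3*sqrt(2)*c^3 + 9*c^3 - 27*sqrt(2)*c^2 + 14*c^2 - 42*sqrt(2)*c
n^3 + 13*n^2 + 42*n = n*(n + 6)*(n + 7)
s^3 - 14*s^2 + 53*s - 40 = (s - 8)*(s - 5)*(s - 1)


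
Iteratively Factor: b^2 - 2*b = (b)*(b - 2)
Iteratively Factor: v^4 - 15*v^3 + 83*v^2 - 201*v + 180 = (v - 5)*(v^3 - 10*v^2 + 33*v - 36) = (v - 5)*(v - 4)*(v^2 - 6*v + 9) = (v - 5)*(v - 4)*(v - 3)*(v - 3)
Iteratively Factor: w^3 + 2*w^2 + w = (w + 1)*(w^2 + w) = w*(w + 1)*(w + 1)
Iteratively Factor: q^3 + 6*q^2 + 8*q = (q + 4)*(q^2 + 2*q) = (q + 2)*(q + 4)*(q)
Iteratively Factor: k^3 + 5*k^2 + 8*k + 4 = (k + 2)*(k^2 + 3*k + 2) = (k + 2)^2*(k + 1)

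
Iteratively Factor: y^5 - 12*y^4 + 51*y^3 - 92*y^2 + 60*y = (y - 3)*(y^4 - 9*y^3 + 24*y^2 - 20*y) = y*(y - 3)*(y^3 - 9*y^2 + 24*y - 20) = y*(y - 3)*(y - 2)*(y^2 - 7*y + 10) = y*(y - 3)*(y - 2)^2*(y - 5)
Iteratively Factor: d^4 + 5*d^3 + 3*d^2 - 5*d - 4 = (d + 1)*(d^3 + 4*d^2 - d - 4) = (d - 1)*(d + 1)*(d^2 + 5*d + 4) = (d - 1)*(d + 1)^2*(d + 4)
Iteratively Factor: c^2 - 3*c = (c)*(c - 3)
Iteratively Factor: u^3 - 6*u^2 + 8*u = (u)*(u^2 - 6*u + 8) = u*(u - 4)*(u - 2)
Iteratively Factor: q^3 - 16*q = (q)*(q^2 - 16) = q*(q + 4)*(q - 4)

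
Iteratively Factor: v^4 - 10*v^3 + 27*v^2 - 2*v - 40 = (v - 5)*(v^3 - 5*v^2 + 2*v + 8) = (v - 5)*(v - 2)*(v^2 - 3*v - 4) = (v - 5)*(v - 2)*(v + 1)*(v - 4)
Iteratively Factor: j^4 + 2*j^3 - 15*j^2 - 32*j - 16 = (j + 1)*(j^3 + j^2 - 16*j - 16) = (j - 4)*(j + 1)*(j^2 + 5*j + 4) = (j - 4)*(j + 1)*(j + 4)*(j + 1)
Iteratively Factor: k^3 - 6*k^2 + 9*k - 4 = (k - 1)*(k^2 - 5*k + 4) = (k - 1)^2*(k - 4)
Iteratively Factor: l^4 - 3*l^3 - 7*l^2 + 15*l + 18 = (l - 3)*(l^3 - 7*l - 6) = (l - 3)*(l + 2)*(l^2 - 2*l - 3) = (l - 3)^2*(l + 2)*(l + 1)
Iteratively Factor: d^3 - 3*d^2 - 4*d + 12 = (d - 2)*(d^2 - d - 6) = (d - 2)*(d + 2)*(d - 3)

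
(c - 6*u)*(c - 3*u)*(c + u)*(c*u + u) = c^4*u - 8*c^3*u^2 + c^3*u + 9*c^2*u^3 - 8*c^2*u^2 + 18*c*u^4 + 9*c*u^3 + 18*u^4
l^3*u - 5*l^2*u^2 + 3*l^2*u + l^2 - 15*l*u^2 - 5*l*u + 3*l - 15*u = (l + 3)*(l - 5*u)*(l*u + 1)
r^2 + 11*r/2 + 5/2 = (r + 1/2)*(r + 5)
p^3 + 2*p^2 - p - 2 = (p - 1)*(p + 1)*(p + 2)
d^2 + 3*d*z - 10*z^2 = (d - 2*z)*(d + 5*z)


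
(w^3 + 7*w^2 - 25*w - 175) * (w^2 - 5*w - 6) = w^5 + 2*w^4 - 66*w^3 - 92*w^2 + 1025*w + 1050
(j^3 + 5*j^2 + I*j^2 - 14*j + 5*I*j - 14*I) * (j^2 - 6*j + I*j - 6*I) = j^5 - j^4 + 2*I*j^4 - 45*j^3 - 2*I*j^3 + 85*j^2 - 88*I*j^2 + 44*j + 168*I*j - 84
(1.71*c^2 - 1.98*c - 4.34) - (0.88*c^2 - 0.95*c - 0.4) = 0.83*c^2 - 1.03*c - 3.94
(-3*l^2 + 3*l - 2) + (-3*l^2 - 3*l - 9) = -6*l^2 - 11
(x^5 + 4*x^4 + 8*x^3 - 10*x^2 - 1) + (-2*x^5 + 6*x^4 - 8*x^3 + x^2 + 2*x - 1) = -x^5 + 10*x^4 - 9*x^2 + 2*x - 2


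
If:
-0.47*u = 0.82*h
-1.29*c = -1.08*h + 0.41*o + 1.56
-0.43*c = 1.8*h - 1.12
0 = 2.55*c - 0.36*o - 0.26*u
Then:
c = -0.28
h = 0.69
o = -1.11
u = -1.20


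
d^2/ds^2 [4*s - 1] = 0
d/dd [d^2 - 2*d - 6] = 2*d - 2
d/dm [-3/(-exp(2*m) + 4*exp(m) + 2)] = 6*(2 - exp(m))*exp(m)/(-exp(2*m) + 4*exp(m) + 2)^2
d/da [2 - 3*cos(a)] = 3*sin(a)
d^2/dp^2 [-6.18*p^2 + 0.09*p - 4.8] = -12.3600000000000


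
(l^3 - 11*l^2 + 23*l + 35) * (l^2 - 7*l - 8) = l^5 - 18*l^4 + 92*l^3 - 38*l^2 - 429*l - 280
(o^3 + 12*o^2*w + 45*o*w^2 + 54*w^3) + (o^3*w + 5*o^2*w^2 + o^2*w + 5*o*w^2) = o^3*w + o^3 + 5*o^2*w^2 + 13*o^2*w + 50*o*w^2 + 54*w^3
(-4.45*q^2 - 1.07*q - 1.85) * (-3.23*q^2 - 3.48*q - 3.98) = 14.3735*q^4 + 18.9421*q^3 + 27.4101*q^2 + 10.6966*q + 7.363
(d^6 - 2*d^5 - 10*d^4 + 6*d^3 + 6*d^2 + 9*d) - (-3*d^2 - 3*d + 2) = d^6 - 2*d^5 - 10*d^4 + 6*d^3 + 9*d^2 + 12*d - 2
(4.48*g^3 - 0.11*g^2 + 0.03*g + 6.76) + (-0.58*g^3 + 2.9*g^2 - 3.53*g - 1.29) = 3.9*g^3 + 2.79*g^2 - 3.5*g + 5.47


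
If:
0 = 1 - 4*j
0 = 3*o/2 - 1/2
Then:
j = 1/4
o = 1/3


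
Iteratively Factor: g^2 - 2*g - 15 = (g + 3)*(g - 5)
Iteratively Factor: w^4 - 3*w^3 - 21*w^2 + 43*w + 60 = (w - 5)*(w^3 + 2*w^2 - 11*w - 12) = (w - 5)*(w + 4)*(w^2 - 2*w - 3) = (w - 5)*(w + 1)*(w + 4)*(w - 3)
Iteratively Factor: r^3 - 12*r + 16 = (r - 2)*(r^2 + 2*r - 8) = (r - 2)*(r + 4)*(r - 2)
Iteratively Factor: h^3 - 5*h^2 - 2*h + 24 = (h + 2)*(h^2 - 7*h + 12) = (h - 3)*(h + 2)*(h - 4)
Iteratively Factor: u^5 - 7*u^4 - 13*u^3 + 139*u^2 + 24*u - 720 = (u - 5)*(u^4 - 2*u^3 - 23*u^2 + 24*u + 144) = (u - 5)*(u - 4)*(u^3 + 2*u^2 - 15*u - 36) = (u - 5)*(u - 4)*(u + 3)*(u^2 - u - 12) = (u - 5)*(u - 4)*(u + 3)^2*(u - 4)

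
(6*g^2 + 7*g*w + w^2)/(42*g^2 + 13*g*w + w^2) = (g + w)/(7*g + w)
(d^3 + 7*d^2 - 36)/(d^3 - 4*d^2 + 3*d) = (d^3 + 7*d^2 - 36)/(d*(d^2 - 4*d + 3))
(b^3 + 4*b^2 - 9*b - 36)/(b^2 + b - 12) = b + 3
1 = 1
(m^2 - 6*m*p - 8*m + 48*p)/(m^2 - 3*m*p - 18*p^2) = (m - 8)/(m + 3*p)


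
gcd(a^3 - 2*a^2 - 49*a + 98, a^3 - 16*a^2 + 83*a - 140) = a - 7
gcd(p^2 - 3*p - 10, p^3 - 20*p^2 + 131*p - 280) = p - 5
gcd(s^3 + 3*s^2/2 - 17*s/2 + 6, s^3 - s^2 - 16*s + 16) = s^2 + 3*s - 4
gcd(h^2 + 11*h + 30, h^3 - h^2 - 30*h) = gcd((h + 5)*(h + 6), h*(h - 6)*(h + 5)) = h + 5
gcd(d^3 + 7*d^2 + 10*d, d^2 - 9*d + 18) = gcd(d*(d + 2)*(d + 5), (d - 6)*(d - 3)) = 1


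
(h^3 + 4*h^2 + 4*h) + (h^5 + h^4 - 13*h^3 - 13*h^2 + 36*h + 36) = h^5 + h^4 - 12*h^3 - 9*h^2 + 40*h + 36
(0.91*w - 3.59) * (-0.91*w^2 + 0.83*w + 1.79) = -0.8281*w^3 + 4.0222*w^2 - 1.3508*w - 6.4261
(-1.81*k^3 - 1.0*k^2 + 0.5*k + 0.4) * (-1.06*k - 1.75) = 1.9186*k^4 + 4.2275*k^3 + 1.22*k^2 - 1.299*k - 0.7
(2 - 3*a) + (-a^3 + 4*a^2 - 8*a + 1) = -a^3 + 4*a^2 - 11*a + 3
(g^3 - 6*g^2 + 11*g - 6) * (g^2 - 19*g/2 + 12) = g^5 - 31*g^4/2 + 80*g^3 - 365*g^2/2 + 189*g - 72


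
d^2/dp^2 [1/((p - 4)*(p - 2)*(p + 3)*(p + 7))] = 2*(10*p^6 + 60*p^5 - 183*p^4 - 1084*p^3 + 1323*p^2 + 2262*p + 7324)/(p^12 + 12*p^11 - 45*p^10 - 818*p^9 + 795*p^8 + 21912*p^7 - 12403*p^6 - 278586*p^5 + 186756*p^4 + 1678760*p^3 - 1558368*p^2 - 3894912*p + 4741632)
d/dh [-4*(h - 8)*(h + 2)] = 24 - 8*h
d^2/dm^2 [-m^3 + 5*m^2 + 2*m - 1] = 10 - 6*m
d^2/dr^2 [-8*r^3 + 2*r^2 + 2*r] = 4 - 48*r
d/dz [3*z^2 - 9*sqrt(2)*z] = 6*z - 9*sqrt(2)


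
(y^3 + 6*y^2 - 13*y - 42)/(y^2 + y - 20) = (y^3 + 6*y^2 - 13*y - 42)/(y^2 + y - 20)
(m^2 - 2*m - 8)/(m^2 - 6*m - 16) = (m - 4)/(m - 8)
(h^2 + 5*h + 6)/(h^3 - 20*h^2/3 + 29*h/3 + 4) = 3*(h^2 + 5*h + 6)/(3*h^3 - 20*h^2 + 29*h + 12)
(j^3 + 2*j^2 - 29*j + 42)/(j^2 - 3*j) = j + 5 - 14/j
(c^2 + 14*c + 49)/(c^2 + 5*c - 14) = (c + 7)/(c - 2)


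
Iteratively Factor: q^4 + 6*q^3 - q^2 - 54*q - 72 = (q + 3)*(q^3 + 3*q^2 - 10*q - 24) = (q + 3)*(q + 4)*(q^2 - q - 6) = (q + 2)*(q + 3)*(q + 4)*(q - 3)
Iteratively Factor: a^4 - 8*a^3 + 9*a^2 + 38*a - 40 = (a - 5)*(a^3 - 3*a^2 - 6*a + 8) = (a - 5)*(a + 2)*(a^2 - 5*a + 4) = (a - 5)*(a - 1)*(a + 2)*(a - 4)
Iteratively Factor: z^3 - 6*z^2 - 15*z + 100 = (z + 4)*(z^2 - 10*z + 25) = (z - 5)*(z + 4)*(z - 5)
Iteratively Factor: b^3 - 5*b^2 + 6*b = (b - 3)*(b^2 - 2*b) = (b - 3)*(b - 2)*(b)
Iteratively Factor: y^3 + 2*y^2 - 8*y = (y + 4)*(y^2 - 2*y) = y*(y + 4)*(y - 2)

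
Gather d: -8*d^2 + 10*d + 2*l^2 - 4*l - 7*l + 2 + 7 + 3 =-8*d^2 + 10*d + 2*l^2 - 11*l + 12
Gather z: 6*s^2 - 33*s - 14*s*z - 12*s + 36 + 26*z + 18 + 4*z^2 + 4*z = 6*s^2 - 45*s + 4*z^2 + z*(30 - 14*s) + 54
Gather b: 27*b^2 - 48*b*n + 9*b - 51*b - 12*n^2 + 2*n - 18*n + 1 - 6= 27*b^2 + b*(-48*n - 42) - 12*n^2 - 16*n - 5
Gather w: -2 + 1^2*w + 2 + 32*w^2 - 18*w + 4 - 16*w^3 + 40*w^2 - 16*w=-16*w^3 + 72*w^2 - 33*w + 4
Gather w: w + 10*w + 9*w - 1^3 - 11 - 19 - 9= 20*w - 40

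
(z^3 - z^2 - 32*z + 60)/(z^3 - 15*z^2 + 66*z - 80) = (z + 6)/(z - 8)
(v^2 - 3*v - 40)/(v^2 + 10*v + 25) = (v - 8)/(v + 5)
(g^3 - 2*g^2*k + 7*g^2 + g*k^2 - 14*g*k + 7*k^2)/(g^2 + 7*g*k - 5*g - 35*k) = (g^3 - 2*g^2*k + 7*g^2 + g*k^2 - 14*g*k + 7*k^2)/(g^2 + 7*g*k - 5*g - 35*k)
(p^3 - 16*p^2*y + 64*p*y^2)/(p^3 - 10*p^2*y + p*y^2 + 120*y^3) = p*(-p + 8*y)/(-p^2 + 2*p*y + 15*y^2)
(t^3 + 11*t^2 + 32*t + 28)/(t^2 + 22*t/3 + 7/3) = 3*(t^2 + 4*t + 4)/(3*t + 1)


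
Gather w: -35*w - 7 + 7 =-35*w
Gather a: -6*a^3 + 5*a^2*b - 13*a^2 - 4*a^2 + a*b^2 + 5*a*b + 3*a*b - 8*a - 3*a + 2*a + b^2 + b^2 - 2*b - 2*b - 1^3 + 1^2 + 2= -6*a^3 + a^2*(5*b - 17) + a*(b^2 + 8*b - 9) + 2*b^2 - 4*b + 2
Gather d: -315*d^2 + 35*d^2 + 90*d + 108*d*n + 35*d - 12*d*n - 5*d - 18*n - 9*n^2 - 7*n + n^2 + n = -280*d^2 + d*(96*n + 120) - 8*n^2 - 24*n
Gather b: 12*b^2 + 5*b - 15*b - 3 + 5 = 12*b^2 - 10*b + 2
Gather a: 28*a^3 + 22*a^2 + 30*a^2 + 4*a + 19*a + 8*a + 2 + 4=28*a^3 + 52*a^2 + 31*a + 6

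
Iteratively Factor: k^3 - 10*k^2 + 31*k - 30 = (k - 5)*(k^2 - 5*k + 6) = (k - 5)*(k - 3)*(k - 2)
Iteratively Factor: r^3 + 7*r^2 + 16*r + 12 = (r + 2)*(r^2 + 5*r + 6) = (r + 2)^2*(r + 3)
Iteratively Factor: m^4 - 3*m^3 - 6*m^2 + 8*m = (m - 1)*(m^3 - 2*m^2 - 8*m) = m*(m - 1)*(m^2 - 2*m - 8) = m*(m - 4)*(m - 1)*(m + 2)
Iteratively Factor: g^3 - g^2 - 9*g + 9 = (g + 3)*(g^2 - 4*g + 3) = (g - 3)*(g + 3)*(g - 1)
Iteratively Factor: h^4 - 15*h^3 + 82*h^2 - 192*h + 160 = (h - 4)*(h^3 - 11*h^2 + 38*h - 40) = (h - 4)*(h - 2)*(h^2 - 9*h + 20) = (h - 5)*(h - 4)*(h - 2)*(h - 4)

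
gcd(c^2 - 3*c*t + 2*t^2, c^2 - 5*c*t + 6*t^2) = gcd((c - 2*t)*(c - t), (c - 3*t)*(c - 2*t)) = -c + 2*t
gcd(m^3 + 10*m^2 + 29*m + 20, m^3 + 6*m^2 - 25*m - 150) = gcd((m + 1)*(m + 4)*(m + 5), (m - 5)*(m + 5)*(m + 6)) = m + 5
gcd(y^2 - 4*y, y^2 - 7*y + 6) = 1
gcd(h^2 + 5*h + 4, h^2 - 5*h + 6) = 1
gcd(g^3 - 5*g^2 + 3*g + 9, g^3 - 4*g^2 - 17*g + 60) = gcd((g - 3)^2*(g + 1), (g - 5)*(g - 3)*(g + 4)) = g - 3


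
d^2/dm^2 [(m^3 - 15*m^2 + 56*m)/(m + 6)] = 2*(m^3 + 18*m^2 + 108*m - 876)/(m^3 + 18*m^2 + 108*m + 216)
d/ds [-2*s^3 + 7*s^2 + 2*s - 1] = -6*s^2 + 14*s + 2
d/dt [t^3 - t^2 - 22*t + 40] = 3*t^2 - 2*t - 22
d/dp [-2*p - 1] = -2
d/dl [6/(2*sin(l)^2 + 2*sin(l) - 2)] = -3*(2*sin(l) + 1)*cos(l)/(sin(l) - cos(l)^2)^2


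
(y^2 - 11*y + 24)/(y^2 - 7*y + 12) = (y - 8)/(y - 4)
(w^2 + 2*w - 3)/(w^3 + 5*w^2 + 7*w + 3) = (w - 1)/(w^2 + 2*w + 1)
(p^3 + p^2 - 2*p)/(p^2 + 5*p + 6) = p*(p - 1)/(p + 3)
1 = 1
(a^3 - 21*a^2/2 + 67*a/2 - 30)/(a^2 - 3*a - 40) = (-2*a^3 + 21*a^2 - 67*a + 60)/(2*(-a^2 + 3*a + 40))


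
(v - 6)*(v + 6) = v^2 - 36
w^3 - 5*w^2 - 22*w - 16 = (w - 8)*(w + 1)*(w + 2)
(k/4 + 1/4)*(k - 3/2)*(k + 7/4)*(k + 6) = k^4/4 + 29*k^3/16 + 41*k^2/32 - 135*k/32 - 63/16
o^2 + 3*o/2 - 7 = (o - 2)*(o + 7/2)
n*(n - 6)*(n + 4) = n^3 - 2*n^2 - 24*n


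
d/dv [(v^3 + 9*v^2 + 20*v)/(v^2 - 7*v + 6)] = (v^4 - 14*v^3 - 65*v^2 + 108*v + 120)/(v^4 - 14*v^3 + 61*v^2 - 84*v + 36)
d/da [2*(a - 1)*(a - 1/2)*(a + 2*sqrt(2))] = 6*a^2 - 6*a + 8*sqrt(2)*a - 6*sqrt(2) + 1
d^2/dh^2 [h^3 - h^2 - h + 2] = 6*h - 2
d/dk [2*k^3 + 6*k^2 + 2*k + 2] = 6*k^2 + 12*k + 2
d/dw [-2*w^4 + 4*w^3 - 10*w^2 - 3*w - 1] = -8*w^3 + 12*w^2 - 20*w - 3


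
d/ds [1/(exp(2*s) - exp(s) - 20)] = (1 - 2*exp(s))*exp(s)/(-exp(2*s) + exp(s) + 20)^2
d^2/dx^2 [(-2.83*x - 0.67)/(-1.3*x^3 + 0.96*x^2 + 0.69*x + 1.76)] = (28.6962*x^5 - 7.60343999999999*x^4 - 3.085284*x^3 + 77.799372*x^2 - 16.8288*x - 8.499594)/(2.197*x^9 - 4.8672*x^8 + 0.0959400000000001*x^7 - 4.641216*x^6 + 13.127958*x^5 + 3.235104*x^4 + 4.757187*x^3 - 11.434896*x^2 - 6.412032*x - 5.451776)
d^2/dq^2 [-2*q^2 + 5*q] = -4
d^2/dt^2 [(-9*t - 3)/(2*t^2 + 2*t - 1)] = 12*(-2*(2*t + 1)^2*(3*t + 1) + (9*t + 4)*(2*t^2 + 2*t - 1))/(2*t^2 + 2*t - 1)^3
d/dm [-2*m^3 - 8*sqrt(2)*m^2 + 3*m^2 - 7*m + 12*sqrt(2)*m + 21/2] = -6*m^2 - 16*sqrt(2)*m + 6*m - 7 + 12*sqrt(2)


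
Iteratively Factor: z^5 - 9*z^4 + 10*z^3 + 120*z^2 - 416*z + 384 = (z - 3)*(z^4 - 6*z^3 - 8*z^2 + 96*z - 128) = (z - 4)*(z - 3)*(z^3 - 2*z^2 - 16*z + 32) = (z - 4)*(z - 3)*(z - 2)*(z^2 - 16) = (z - 4)*(z - 3)*(z - 2)*(z + 4)*(z - 4)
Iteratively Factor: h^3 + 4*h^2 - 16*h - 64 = (h + 4)*(h^2 - 16) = (h + 4)^2*(h - 4)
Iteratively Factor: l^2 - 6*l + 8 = (l - 4)*(l - 2)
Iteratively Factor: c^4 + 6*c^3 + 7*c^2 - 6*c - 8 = (c - 1)*(c^3 + 7*c^2 + 14*c + 8) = (c - 1)*(c + 2)*(c^2 + 5*c + 4) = (c - 1)*(c + 1)*(c + 2)*(c + 4)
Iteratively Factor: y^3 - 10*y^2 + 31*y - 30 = (y - 5)*(y^2 - 5*y + 6) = (y - 5)*(y - 3)*(y - 2)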